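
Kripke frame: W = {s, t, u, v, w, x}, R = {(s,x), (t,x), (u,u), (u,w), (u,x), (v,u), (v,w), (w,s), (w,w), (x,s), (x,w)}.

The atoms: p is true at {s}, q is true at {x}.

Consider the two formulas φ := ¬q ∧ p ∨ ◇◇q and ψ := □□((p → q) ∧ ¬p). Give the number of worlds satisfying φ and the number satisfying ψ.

For ¬q ∧ p ∨ ◇◇q:
s: ¬q ∧ p is T, ◇◇q is F. ✓
t: ¬q ∧ p is F, ◇◇q is F. ✗
u: ¬q ∧ p is F, ◇◇q is T. ✓
v: ¬q ∧ p is F, ◇◇q is T. ✓
w: ¬q ∧ p is F, ◇◇q is T. ✓
x: ¬q ∧ p is F, ◇◇q is T. ✓
— 5 worlds.
For □□((p → q) ∧ ¬p):
s: successors {x}; □((p → q) ∧ ¬p) there: x:F. ✗
t: successors {x}; □((p → q) ∧ ¬p) there: x:F. ✗
u: successors {u, w, x}; □((p → q) ∧ ¬p) there: u:T, w:F, x:F. ✗
v: successors {u, w}; □((p → q) ∧ ¬p) there: u:T, w:F. ✗
w: successors {s, w}; □((p → q) ∧ ¬p) there: s:T, w:F. ✗
x: successors {s, w}; □((p → q) ∧ ¬p) there: s:T, w:F. ✗
— 0 worlds.

5 and 0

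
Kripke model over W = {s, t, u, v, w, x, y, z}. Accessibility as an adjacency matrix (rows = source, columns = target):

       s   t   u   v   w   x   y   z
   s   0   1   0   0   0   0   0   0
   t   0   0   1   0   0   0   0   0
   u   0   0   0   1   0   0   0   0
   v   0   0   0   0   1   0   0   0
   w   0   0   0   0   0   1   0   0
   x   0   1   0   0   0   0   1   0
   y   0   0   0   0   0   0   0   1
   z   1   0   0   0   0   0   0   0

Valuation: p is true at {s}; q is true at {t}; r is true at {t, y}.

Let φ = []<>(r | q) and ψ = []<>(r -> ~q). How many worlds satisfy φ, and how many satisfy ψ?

2 and 7

For []<>(r | q):
s: successors {t}; <>(r | q) there: t:F. ✗
t: successors {u}; <>(r | q) there: u:F. ✗
u: successors {v}; <>(r | q) there: v:F. ✗
v: successors {w}; <>(r | q) there: w:F. ✗
w: successors {x}; <>(r | q) there: x:T. ✓
x: successors {t, y}; <>(r | q) there: t:F, y:F. ✗
y: successors {z}; <>(r | q) there: z:F. ✗
z: successors {s}; <>(r | q) there: s:T. ✓
— 2 worlds.
For []<>(r -> ~q):
s: successors {t}; <>(r -> ~q) there: t:T. ✓
t: successors {u}; <>(r -> ~q) there: u:T. ✓
u: successors {v}; <>(r -> ~q) there: v:T. ✓
v: successors {w}; <>(r -> ~q) there: w:T. ✓
w: successors {x}; <>(r -> ~q) there: x:T. ✓
x: successors {t, y}; <>(r -> ~q) there: t:T, y:T. ✓
y: successors {z}; <>(r -> ~q) there: z:T. ✓
z: successors {s}; <>(r -> ~q) there: s:F. ✗
— 7 worlds.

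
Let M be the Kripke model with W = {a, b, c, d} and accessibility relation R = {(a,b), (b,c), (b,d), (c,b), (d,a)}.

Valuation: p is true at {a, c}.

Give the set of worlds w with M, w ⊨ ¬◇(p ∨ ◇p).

∅

a: ◇(p ∨ ◇p) is T. ✗
b: ◇(p ∨ ◇p) is T. ✗
c: ◇(p ∨ ◇p) is T. ✗
d: ◇(p ∨ ◇p) is T. ✗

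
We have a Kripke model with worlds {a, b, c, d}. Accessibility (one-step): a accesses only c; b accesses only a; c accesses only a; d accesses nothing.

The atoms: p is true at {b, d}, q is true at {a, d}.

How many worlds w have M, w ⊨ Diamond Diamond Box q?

a: successors {c}; Diamond Box q there: c:F. ✗
b: successors {a}; Diamond Box q there: a:T. ✓
c: successors {a}; Diamond Box q there: a:T. ✓
d: no successors, so Diamond Diamond Box q fails. ✗
Satisfying worlds: {b, c}.

2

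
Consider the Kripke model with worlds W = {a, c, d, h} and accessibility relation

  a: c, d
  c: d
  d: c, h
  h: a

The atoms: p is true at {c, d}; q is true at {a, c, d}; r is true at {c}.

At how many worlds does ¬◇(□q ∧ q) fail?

3

a: ◇(□q ∧ q) is T. ✗
c: ◇(□q ∧ q) is F. ✓
d: ◇(□q ∧ q) is T. ✗
h: ◇(□q ∧ q) is T. ✗
Satisfying worlds: {c}.
So ¬◇(□q ∧ q) fails at the other 3 worlds.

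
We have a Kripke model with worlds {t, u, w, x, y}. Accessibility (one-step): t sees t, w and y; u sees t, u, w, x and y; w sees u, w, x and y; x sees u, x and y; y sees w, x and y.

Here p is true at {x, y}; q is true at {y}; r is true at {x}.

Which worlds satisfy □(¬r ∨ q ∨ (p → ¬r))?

{t}

t: successors {t, w, y}; ¬r ∨ q ∨ (p → ¬r) there: t:T, w:T, y:T. ✓
u: successors {t, u, w, x, y}; ¬r ∨ q ∨ (p → ¬r) there: t:T, u:T, w:T, x:F, y:T. ✗
w: successors {u, w, x, y}; ¬r ∨ q ∨ (p → ¬r) there: u:T, w:T, x:F, y:T. ✗
x: successors {u, x, y}; ¬r ∨ q ∨ (p → ¬r) there: u:T, x:F, y:T. ✗
y: successors {w, x, y}; ¬r ∨ q ∨ (p → ¬r) there: w:T, x:F, y:T. ✗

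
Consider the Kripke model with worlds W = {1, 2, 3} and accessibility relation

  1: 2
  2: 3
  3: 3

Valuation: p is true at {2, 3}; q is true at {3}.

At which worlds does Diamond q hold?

1: successors {2}; q there: 2:F. ✗
2: successors {3}; q there: 3:T. ✓
3: successors {3}; q there: 3:T. ✓

{2, 3}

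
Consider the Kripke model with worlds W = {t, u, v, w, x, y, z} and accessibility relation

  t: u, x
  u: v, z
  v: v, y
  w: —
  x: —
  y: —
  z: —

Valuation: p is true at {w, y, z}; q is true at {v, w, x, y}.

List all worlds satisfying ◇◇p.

t: successors {u, x}; ◇p there: u:T, x:F. ✓
u: successors {v, z}; ◇p there: v:T, z:F. ✓
v: successors {v, y}; ◇p there: v:T, y:F. ✓
w: no successors, so ◇◇p fails. ✗
x: no successors, so ◇◇p fails. ✗
y: no successors, so ◇◇p fails. ✗
z: no successors, so ◇◇p fails. ✗

{t, u, v}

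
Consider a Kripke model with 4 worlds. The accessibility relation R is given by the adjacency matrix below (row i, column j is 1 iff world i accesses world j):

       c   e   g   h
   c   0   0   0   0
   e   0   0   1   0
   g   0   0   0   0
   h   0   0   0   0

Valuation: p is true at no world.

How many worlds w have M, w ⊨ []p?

3

c: no successors, so []p holds vacuously. ✓
e: successors {g}; p there: g:F. ✗
g: no successors, so []p holds vacuously. ✓
h: no successors, so []p holds vacuously. ✓
Satisfying worlds: {c, g, h}.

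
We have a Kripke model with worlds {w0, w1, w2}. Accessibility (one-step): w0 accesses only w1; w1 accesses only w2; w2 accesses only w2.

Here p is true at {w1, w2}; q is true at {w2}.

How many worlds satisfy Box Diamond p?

w0: successors {w1}; Diamond p there: w1:T. ✓
w1: successors {w2}; Diamond p there: w2:T. ✓
w2: successors {w2}; Diamond p there: w2:T. ✓
Satisfying worlds: {w0, w1, w2}.

3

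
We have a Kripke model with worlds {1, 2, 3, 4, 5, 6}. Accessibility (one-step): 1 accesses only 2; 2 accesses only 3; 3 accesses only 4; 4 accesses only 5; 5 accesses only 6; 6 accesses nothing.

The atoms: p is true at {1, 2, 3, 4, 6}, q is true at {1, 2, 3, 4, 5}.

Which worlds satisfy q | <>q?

{1, 2, 3, 4, 5}

1: q is T, <>q is T. ✓
2: q is T, <>q is T. ✓
3: q is T, <>q is T. ✓
4: q is T, <>q is T. ✓
5: q is T, <>q is F. ✓
6: q is F, <>q is F. ✗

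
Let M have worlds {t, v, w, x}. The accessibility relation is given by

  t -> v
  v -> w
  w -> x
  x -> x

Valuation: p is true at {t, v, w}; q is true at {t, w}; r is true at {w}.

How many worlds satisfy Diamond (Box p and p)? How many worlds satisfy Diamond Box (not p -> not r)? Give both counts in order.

For Diamond (Box p and p):
t: successors {v}; Box p and p there: v:T. ✓
v: successors {w}; Box p and p there: w:F. ✗
w: successors {x}; Box p and p there: x:F. ✗
x: successors {x}; Box p and p there: x:F. ✗
— 1 world.
For Diamond Box (not p -> not r):
t: successors {v}; Box (not p -> not r) there: v:T. ✓
v: successors {w}; Box (not p -> not r) there: w:T. ✓
w: successors {x}; Box (not p -> not r) there: x:T. ✓
x: successors {x}; Box (not p -> not r) there: x:T. ✓
— 4 worlds.

1 and 4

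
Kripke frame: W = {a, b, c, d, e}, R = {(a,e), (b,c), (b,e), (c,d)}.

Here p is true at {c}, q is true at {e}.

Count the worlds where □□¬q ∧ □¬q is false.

2

a: □□¬q is T, □¬q is F. ✗
b: □□¬q is T, □¬q is F. ✗
c: □□¬q is T, □¬q is T. ✓
d: □□¬q is T, □¬q is T. ✓
e: □□¬q is T, □¬q is T. ✓
Satisfying worlds: {c, d, e}.
So □□¬q ∧ □¬q fails at the other 2 worlds.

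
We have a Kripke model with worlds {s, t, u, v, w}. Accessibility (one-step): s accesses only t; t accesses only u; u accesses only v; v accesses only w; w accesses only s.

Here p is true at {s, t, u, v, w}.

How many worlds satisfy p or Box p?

5

s: p is T, Box p is T. ✓
t: p is T, Box p is T. ✓
u: p is T, Box p is T. ✓
v: p is T, Box p is T. ✓
w: p is T, Box p is T. ✓
Satisfying worlds: {s, t, u, v, w}.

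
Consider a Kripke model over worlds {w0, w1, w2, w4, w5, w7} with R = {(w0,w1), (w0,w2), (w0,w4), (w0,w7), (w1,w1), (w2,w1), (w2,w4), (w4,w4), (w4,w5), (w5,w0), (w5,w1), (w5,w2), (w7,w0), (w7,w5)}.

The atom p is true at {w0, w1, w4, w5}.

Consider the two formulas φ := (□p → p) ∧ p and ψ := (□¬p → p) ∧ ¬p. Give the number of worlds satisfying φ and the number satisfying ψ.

4 and 2

For (□p → p) ∧ p:
w0: □p → p is T, p is T. ✓
w1: □p → p is T, p is T. ✓
w2: □p → p is F, p is F. ✗
w4: □p → p is T, p is T. ✓
w5: □p → p is T, p is T. ✓
w7: □p → p is F, p is F. ✗
— 4 worlds.
For (□¬p → p) ∧ ¬p:
w0: □¬p → p is T, ¬p is F. ✗
w1: □¬p → p is T, ¬p is F. ✗
w2: □¬p → p is T, ¬p is T. ✓
w4: □¬p → p is T, ¬p is F. ✗
w5: □¬p → p is T, ¬p is F. ✗
w7: □¬p → p is T, ¬p is T. ✓
— 2 worlds.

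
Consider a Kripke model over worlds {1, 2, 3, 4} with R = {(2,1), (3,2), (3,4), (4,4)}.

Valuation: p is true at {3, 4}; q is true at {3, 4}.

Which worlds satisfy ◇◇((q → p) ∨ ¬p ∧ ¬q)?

{3, 4}

1: no successors, so ◇◇((q → p) ∨ ¬p ∧ ¬q) fails. ✗
2: successors {1}; ◇((q → p) ∨ ¬p ∧ ¬q) there: 1:F. ✗
3: successors {2, 4}; ◇((q → p) ∨ ¬p ∧ ¬q) there: 2:T, 4:T. ✓
4: successors {4}; ◇((q → p) ∨ ¬p ∧ ¬q) there: 4:T. ✓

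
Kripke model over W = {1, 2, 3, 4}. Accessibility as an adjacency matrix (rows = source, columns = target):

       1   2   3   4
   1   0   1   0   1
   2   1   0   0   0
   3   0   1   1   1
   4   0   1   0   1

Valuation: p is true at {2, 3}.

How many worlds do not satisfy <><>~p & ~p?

1: <><>~p is T, ~p is T. ✓
2: <><>~p is T, ~p is F. ✗
3: <><>~p is T, ~p is F. ✗
4: <><>~p is T, ~p is T. ✓
Satisfying worlds: {1, 4}.
So <><>~p & ~p fails at the other 2 worlds.

2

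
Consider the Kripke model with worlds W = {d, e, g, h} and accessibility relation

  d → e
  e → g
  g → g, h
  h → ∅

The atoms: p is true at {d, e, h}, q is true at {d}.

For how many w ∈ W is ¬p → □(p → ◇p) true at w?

d: ¬p is F, □(p → ◇p) is F. ✓
e: ¬p is F, □(p → ◇p) is T. ✓
g: ¬p is T, □(p → ◇p) is F. ✗
h: ¬p is F, □(p → ◇p) is T. ✓
Satisfying worlds: {d, e, h}.

3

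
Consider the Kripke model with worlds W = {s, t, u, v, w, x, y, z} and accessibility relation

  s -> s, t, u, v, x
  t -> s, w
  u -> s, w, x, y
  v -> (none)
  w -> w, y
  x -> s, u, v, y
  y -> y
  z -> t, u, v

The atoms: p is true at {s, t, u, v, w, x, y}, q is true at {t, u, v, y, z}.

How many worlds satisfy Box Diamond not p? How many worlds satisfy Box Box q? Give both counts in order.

1 and 2

For Box Diamond not p:
s: successors {s, t, u, v, x}; Diamond not p there: s:F, t:F, u:F, v:F, x:F. ✗
t: successors {s, w}; Diamond not p there: s:F, w:F. ✗
u: successors {s, w, x, y}; Diamond not p there: s:F, w:F, x:F, y:F. ✗
v: no successors, so Box Diamond not p holds vacuously. ✓
w: successors {w, y}; Diamond not p there: w:F, y:F. ✗
x: successors {s, u, v, y}; Diamond not p there: s:F, u:F, v:F, y:F. ✗
y: successors {y}; Diamond not p there: y:F. ✗
z: successors {t, u, v}; Diamond not p there: t:F, u:F, v:F. ✗
— 1 world.
For Box Box q:
s: successors {s, t, u, v, x}; Box q there: s:F, t:F, u:F, v:T, x:F. ✗
t: successors {s, w}; Box q there: s:F, w:F. ✗
u: successors {s, w, x, y}; Box q there: s:F, w:F, x:F, y:T. ✗
v: no successors, so Box Box q holds vacuously. ✓
w: successors {w, y}; Box q there: w:F, y:T. ✗
x: successors {s, u, v, y}; Box q there: s:F, u:F, v:T, y:T. ✗
y: successors {y}; Box q there: y:T. ✓
z: successors {t, u, v}; Box q there: t:F, u:F, v:T. ✗
— 2 worlds.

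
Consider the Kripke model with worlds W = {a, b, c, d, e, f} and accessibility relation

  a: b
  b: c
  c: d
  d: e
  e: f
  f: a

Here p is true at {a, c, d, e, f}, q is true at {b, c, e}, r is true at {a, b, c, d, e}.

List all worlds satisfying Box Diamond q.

{a, c, f}

a: successors {b}; Diamond q there: b:T. ✓
b: successors {c}; Diamond q there: c:F. ✗
c: successors {d}; Diamond q there: d:T. ✓
d: successors {e}; Diamond q there: e:F. ✗
e: successors {f}; Diamond q there: f:F. ✗
f: successors {a}; Diamond q there: a:T. ✓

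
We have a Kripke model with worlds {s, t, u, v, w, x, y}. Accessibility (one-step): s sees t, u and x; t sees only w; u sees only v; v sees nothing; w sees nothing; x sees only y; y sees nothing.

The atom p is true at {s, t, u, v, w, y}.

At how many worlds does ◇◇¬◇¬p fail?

s: successors {t, u, x}; ◇¬◇¬p there: t:T, u:T, x:T. ✓
t: successors {w}; ◇¬◇¬p there: w:F. ✗
u: successors {v}; ◇¬◇¬p there: v:F. ✗
v: no successors, so ◇◇¬◇¬p fails. ✗
w: no successors, so ◇◇¬◇¬p fails. ✗
x: successors {y}; ◇¬◇¬p there: y:F. ✗
y: no successors, so ◇◇¬◇¬p fails. ✗
Satisfying worlds: {s}.
So ◇◇¬◇¬p fails at the other 6 worlds.

6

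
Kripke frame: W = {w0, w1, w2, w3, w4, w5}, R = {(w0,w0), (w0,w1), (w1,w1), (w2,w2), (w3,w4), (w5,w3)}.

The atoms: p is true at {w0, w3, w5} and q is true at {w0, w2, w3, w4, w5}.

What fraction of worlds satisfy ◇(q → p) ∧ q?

1/3

w0: ◇(q → p) is T, q is T. ✓
w1: ◇(q → p) is T, q is F. ✗
w2: ◇(q → p) is F, q is T. ✗
w3: ◇(q → p) is F, q is T. ✗
w4: ◇(q → p) is F, q is T. ✗
w5: ◇(q → p) is T, q is T. ✓
That's 2 of 6 worlds, so 2/6 = 1/3.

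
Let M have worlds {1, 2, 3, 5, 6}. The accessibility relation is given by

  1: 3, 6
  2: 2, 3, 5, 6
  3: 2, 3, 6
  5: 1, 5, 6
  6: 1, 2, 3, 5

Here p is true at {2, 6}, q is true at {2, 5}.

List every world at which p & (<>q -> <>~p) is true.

{2, 6}

1: p is F, <>q -> <>~p is T. ✗
2: p is T, <>q -> <>~p is T. ✓
3: p is F, <>q -> <>~p is T. ✗
5: p is F, <>q -> <>~p is T. ✗
6: p is T, <>q -> <>~p is T. ✓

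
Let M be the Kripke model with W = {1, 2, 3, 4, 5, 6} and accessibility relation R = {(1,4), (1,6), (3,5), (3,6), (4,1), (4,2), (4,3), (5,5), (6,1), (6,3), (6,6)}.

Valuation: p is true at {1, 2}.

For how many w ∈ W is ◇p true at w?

2

1: successors {4, 6}; p there: 4:F, 6:F. ✗
2: no successors, so ◇p fails. ✗
3: successors {5, 6}; p there: 5:F, 6:F. ✗
4: successors {1, 2, 3}; p there: 1:T, 2:T, 3:F. ✓
5: successors {5}; p there: 5:F. ✗
6: successors {1, 3, 6}; p there: 1:T, 3:F, 6:F. ✓
Satisfying worlds: {4, 6}.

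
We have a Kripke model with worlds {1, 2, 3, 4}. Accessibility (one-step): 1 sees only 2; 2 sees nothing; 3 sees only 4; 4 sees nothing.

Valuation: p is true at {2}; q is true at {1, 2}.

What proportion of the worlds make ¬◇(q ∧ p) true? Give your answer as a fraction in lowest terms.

3/4

1: ◇(q ∧ p) is T. ✗
2: ◇(q ∧ p) is F. ✓
3: ◇(q ∧ p) is F. ✓
4: ◇(q ∧ p) is F. ✓
That's 3 of 4 worlds, so 3/4.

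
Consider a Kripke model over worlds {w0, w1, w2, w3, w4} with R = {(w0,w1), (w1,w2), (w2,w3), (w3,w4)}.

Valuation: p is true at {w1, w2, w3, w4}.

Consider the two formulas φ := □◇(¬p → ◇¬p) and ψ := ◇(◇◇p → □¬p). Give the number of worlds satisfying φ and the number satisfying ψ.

For □◇(¬p → ◇¬p):
w0: successors {w1}; ◇(¬p → ◇¬p) there: w1:T. ✓
w1: successors {w2}; ◇(¬p → ◇¬p) there: w2:T. ✓
w2: successors {w3}; ◇(¬p → ◇¬p) there: w3:T. ✓
w3: successors {w4}; ◇(¬p → ◇¬p) there: w4:F. ✗
w4: no successors, so □◇(¬p → ◇¬p) holds vacuously. ✓
— 4 worlds.
For ◇(◇◇p → □¬p):
w0: successors {w1}; ◇◇p → □¬p there: w1:F. ✗
w1: successors {w2}; ◇◇p → □¬p there: w2:F. ✗
w2: successors {w3}; ◇◇p → □¬p there: w3:T. ✓
w3: successors {w4}; ◇◇p → □¬p there: w4:T. ✓
w4: no successors, so ◇(◇◇p → □¬p) fails. ✗
— 2 worlds.

4 and 2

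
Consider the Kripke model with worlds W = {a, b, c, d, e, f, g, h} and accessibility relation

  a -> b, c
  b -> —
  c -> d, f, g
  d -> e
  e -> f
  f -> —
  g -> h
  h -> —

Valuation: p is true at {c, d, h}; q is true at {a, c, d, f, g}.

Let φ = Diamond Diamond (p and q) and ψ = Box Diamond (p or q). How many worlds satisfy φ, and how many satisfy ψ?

For Diamond Diamond (p and q):
a: successors {b, c}; Diamond (p and q) there: b:F, c:T. ✓
b: no successors, so Diamond Diamond (p and q) fails. ✗
c: successors {d, f, g}; Diamond (p and q) there: d:F, f:F, g:F. ✗
d: successors {e}; Diamond (p and q) there: e:F. ✗
e: successors {f}; Diamond (p and q) there: f:F. ✗
f: no successors, so Diamond Diamond (p and q) fails. ✗
g: successors {h}; Diamond (p and q) there: h:F. ✗
h: no successors, so Diamond Diamond (p and q) fails. ✗
— 1 world.
For Box Diamond (p or q):
a: successors {b, c}; Diamond (p or q) there: b:F, c:T. ✗
b: no successors, so Box Diamond (p or q) holds vacuously. ✓
c: successors {d, f, g}; Diamond (p or q) there: d:F, f:F, g:T. ✗
d: successors {e}; Diamond (p or q) there: e:T. ✓
e: successors {f}; Diamond (p or q) there: f:F. ✗
f: no successors, so Box Diamond (p or q) holds vacuously. ✓
g: successors {h}; Diamond (p or q) there: h:F. ✗
h: no successors, so Box Diamond (p or q) holds vacuously. ✓
— 4 worlds.

1 and 4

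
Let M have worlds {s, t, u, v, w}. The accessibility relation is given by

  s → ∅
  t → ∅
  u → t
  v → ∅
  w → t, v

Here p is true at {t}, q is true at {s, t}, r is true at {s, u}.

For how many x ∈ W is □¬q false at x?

s: no successors, so □¬q holds vacuously. ✓
t: no successors, so □¬q holds vacuously. ✓
u: successors {t}; ¬q there: t:F. ✗
v: no successors, so □¬q holds vacuously. ✓
w: successors {t, v}; ¬q there: t:F, v:T. ✗
Satisfying worlds: {s, t, v}.
So □¬q fails at the other 2 worlds.

2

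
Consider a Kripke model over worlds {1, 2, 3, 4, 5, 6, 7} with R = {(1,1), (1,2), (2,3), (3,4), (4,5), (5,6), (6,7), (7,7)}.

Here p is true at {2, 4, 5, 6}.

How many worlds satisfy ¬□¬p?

1: □¬p is F. ✓
2: □¬p is T. ✗
3: □¬p is F. ✓
4: □¬p is F. ✓
5: □¬p is F. ✓
6: □¬p is T. ✗
7: □¬p is T. ✗
Satisfying worlds: {1, 3, 4, 5}.

4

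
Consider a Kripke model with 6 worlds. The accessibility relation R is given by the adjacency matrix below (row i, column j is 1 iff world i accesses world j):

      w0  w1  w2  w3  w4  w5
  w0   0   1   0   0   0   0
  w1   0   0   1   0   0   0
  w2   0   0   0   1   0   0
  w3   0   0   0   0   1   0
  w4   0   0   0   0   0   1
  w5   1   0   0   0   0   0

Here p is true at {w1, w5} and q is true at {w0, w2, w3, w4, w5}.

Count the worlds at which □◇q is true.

w0: successors {w1}; ◇q there: w1:T. ✓
w1: successors {w2}; ◇q there: w2:T. ✓
w2: successors {w3}; ◇q there: w3:T. ✓
w3: successors {w4}; ◇q there: w4:T. ✓
w4: successors {w5}; ◇q there: w5:T. ✓
w5: successors {w0}; ◇q there: w0:F. ✗
Satisfying worlds: {w0, w1, w2, w3, w4}.

5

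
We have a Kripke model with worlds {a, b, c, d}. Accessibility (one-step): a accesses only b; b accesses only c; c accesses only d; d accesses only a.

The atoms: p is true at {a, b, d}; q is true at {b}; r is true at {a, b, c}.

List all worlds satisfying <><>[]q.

{c}

a: successors {b}; <>[]q there: b:F. ✗
b: successors {c}; <>[]q there: c:F. ✗
c: successors {d}; <>[]q there: d:T. ✓
d: successors {a}; <>[]q there: a:F. ✗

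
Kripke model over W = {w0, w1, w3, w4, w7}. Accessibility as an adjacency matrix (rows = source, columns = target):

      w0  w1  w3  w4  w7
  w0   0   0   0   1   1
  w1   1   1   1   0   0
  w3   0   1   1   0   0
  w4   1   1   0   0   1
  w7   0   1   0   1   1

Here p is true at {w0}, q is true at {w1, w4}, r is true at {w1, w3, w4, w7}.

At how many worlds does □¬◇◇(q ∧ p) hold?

5

w0: successors {w4, w7}; ¬◇◇(q ∧ p) there: w4:T, w7:T. ✓
w1: successors {w0, w1, w3}; ¬◇◇(q ∧ p) there: w0:T, w1:T, w3:T. ✓
w3: successors {w1, w3}; ¬◇◇(q ∧ p) there: w1:T, w3:T. ✓
w4: successors {w0, w1, w7}; ¬◇◇(q ∧ p) there: w0:T, w1:T, w7:T. ✓
w7: successors {w1, w4, w7}; ¬◇◇(q ∧ p) there: w1:T, w4:T, w7:T. ✓
Satisfying worlds: {w0, w1, w3, w4, w7}.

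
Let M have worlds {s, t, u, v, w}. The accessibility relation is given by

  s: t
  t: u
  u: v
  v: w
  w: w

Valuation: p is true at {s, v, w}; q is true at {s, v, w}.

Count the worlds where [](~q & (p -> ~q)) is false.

3

s: successors {t}; ~q & (p -> ~q) there: t:T. ✓
t: successors {u}; ~q & (p -> ~q) there: u:T. ✓
u: successors {v}; ~q & (p -> ~q) there: v:F. ✗
v: successors {w}; ~q & (p -> ~q) there: w:F. ✗
w: successors {w}; ~q & (p -> ~q) there: w:F. ✗
Satisfying worlds: {s, t}.
So [](~q & (p -> ~q)) fails at the other 3 worlds.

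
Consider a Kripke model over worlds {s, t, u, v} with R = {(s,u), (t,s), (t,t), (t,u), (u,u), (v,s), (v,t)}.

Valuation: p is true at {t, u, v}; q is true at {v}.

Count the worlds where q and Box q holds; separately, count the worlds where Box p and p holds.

0 and 1

For q and Box q:
s: q is F, Box q is F. ✗
t: q is F, Box q is F. ✗
u: q is F, Box q is F. ✗
v: q is T, Box q is F. ✗
— 0 worlds.
For Box p and p:
s: Box p is T, p is F. ✗
t: Box p is F, p is T. ✗
u: Box p is T, p is T. ✓
v: Box p is F, p is T. ✗
— 1 world.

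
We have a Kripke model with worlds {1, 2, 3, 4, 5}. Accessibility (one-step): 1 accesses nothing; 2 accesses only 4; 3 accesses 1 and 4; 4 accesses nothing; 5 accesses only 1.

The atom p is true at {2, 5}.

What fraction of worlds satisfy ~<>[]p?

1: <>[]p is F. ✓
2: <>[]p is T. ✗
3: <>[]p is T. ✗
4: <>[]p is F. ✓
5: <>[]p is T. ✗
That's 2 of 5 worlds, so 2/5.

2/5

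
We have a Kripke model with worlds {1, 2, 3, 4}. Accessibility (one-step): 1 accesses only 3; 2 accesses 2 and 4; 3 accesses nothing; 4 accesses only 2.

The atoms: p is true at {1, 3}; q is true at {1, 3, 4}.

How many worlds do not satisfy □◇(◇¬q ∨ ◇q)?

1: successors {3}; ◇(◇¬q ∨ ◇q) there: 3:F. ✗
2: successors {2, 4}; ◇(◇¬q ∨ ◇q) there: 2:T, 4:T. ✓
3: no successors, so □◇(◇¬q ∨ ◇q) holds vacuously. ✓
4: successors {2}; ◇(◇¬q ∨ ◇q) there: 2:T. ✓
Satisfying worlds: {2, 3, 4}.
So □◇(◇¬q ∨ ◇q) fails at the other 1 world.

1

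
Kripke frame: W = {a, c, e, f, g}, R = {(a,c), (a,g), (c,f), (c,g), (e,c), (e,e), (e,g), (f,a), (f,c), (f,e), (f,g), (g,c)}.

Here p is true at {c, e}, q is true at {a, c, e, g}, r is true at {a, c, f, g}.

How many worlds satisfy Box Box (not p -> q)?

1

a: successors {c, g}; Box (not p -> q) there: c:F, g:T. ✗
c: successors {f, g}; Box (not p -> q) there: f:T, g:T. ✓
e: successors {c, e, g}; Box (not p -> q) there: c:F, e:T, g:T. ✗
f: successors {a, c, e, g}; Box (not p -> q) there: a:T, c:F, e:T, g:T. ✗
g: successors {c}; Box (not p -> q) there: c:F. ✗
Satisfying worlds: {c}.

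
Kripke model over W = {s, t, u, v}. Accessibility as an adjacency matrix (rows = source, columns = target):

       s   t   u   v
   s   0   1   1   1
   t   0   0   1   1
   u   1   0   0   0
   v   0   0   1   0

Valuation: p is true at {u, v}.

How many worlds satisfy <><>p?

3

s: successors {t, u, v}; <>p there: t:T, u:F, v:T. ✓
t: successors {u, v}; <>p there: u:F, v:T. ✓
u: successors {s}; <>p there: s:T. ✓
v: successors {u}; <>p there: u:F. ✗
Satisfying worlds: {s, t, u}.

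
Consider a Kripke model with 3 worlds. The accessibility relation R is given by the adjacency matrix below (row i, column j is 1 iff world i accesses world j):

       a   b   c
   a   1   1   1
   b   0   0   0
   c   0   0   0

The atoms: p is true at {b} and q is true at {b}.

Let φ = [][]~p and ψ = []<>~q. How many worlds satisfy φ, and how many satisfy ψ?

For [][]~p:
a: successors {a, b, c}; []~p there: a:F, b:T, c:T. ✗
b: no successors, so [][]~p holds vacuously. ✓
c: no successors, so [][]~p holds vacuously. ✓
— 2 worlds.
For []<>~q:
a: successors {a, b, c}; <>~q there: a:T, b:F, c:F. ✗
b: no successors, so []<>~q holds vacuously. ✓
c: no successors, so []<>~q holds vacuously. ✓
— 2 worlds.

2 and 2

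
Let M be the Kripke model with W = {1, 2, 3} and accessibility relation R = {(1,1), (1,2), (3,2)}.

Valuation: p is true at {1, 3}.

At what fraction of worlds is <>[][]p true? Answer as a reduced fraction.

2/3

1: successors {1, 2}; [][]p there: 1:F, 2:T. ✓
2: no successors, so <>[][]p fails. ✗
3: successors {2}; [][]p there: 2:T. ✓
That's 2 of 3 worlds, so 2/3.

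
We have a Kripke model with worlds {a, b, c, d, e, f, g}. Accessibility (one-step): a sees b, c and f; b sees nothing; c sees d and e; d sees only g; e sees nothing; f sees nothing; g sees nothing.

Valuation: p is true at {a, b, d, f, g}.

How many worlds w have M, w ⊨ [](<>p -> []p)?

a: successors {b, c, f}; <>p -> []p there: b:T, c:F, f:T. ✗
b: no successors, so [](<>p -> []p) holds vacuously. ✓
c: successors {d, e}; <>p -> []p there: d:T, e:T. ✓
d: successors {g}; <>p -> []p there: g:T. ✓
e: no successors, so [](<>p -> []p) holds vacuously. ✓
f: no successors, so [](<>p -> []p) holds vacuously. ✓
g: no successors, so [](<>p -> []p) holds vacuously. ✓
Satisfying worlds: {b, c, d, e, f, g}.

6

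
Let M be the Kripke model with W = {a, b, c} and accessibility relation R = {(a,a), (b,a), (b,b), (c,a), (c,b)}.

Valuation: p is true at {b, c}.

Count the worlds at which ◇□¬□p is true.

3

a: successors {a}; □¬□p there: a:T. ✓
b: successors {a, b}; □¬□p there: a:T, b:T. ✓
c: successors {a, b}; □¬□p there: a:T, b:T. ✓
Satisfying worlds: {a, b, c}.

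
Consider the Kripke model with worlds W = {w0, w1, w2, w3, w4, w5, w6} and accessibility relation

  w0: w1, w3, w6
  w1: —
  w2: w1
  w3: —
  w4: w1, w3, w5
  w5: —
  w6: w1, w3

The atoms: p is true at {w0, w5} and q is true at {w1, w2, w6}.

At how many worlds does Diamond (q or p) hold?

4

w0: successors {w1, w3, w6}; q or p there: w1:T, w3:F, w6:T. ✓
w1: no successors, so Diamond (q or p) fails. ✗
w2: successors {w1}; q or p there: w1:T. ✓
w3: no successors, so Diamond (q or p) fails. ✗
w4: successors {w1, w3, w5}; q or p there: w1:T, w3:F, w5:T. ✓
w5: no successors, so Diamond (q or p) fails. ✗
w6: successors {w1, w3}; q or p there: w1:T, w3:F. ✓
Satisfying worlds: {w0, w2, w4, w6}.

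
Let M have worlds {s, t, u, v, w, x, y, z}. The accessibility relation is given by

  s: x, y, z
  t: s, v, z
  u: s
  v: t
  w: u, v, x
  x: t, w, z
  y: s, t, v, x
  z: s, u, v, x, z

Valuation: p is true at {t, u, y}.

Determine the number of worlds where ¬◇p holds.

2

s: ◇p is T. ✗
t: ◇p is F. ✓
u: ◇p is F. ✓
v: ◇p is T. ✗
w: ◇p is T. ✗
x: ◇p is T. ✗
y: ◇p is T. ✗
z: ◇p is T. ✗
Satisfying worlds: {t, u}.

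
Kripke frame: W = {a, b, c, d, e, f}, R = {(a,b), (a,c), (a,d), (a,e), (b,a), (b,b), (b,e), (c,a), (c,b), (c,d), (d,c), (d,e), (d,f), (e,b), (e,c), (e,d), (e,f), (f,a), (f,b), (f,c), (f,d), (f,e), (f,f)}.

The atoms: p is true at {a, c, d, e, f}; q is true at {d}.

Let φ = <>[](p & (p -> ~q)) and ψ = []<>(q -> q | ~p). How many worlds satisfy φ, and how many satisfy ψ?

For <>[](p & (p -> ~q)):
a: successors {b, c, d, e}; [](p & (p -> ~q)) there: b:F, c:F, d:T, e:F. ✓
b: successors {a, b, e}; [](p & (p -> ~q)) there: a:F, b:F, e:F. ✗
c: successors {a, b, d}; [](p & (p -> ~q)) there: a:F, b:F, d:T. ✓
d: successors {c, e, f}; [](p & (p -> ~q)) there: c:F, e:F, f:F. ✗
e: successors {b, c, d, f}; [](p & (p -> ~q)) there: b:F, c:F, d:T, f:F. ✓
f: successors {a, b, c, d, e, f}; [](p & (p -> ~q)) there: a:F, b:F, c:F, d:T, e:F, f:F. ✓
— 4 worlds.
For []<>(q -> q | ~p):
a: successors {b, c, d, e}; <>(q -> q | ~p) there: b:T, c:T, d:T, e:T. ✓
b: successors {a, b, e}; <>(q -> q | ~p) there: a:T, b:T, e:T. ✓
c: successors {a, b, d}; <>(q -> q | ~p) there: a:T, b:T, d:T. ✓
d: successors {c, e, f}; <>(q -> q | ~p) there: c:T, e:T, f:T. ✓
e: successors {b, c, d, f}; <>(q -> q | ~p) there: b:T, c:T, d:T, f:T. ✓
f: successors {a, b, c, d, e, f}; <>(q -> q | ~p) there: a:T, b:T, c:T, d:T, e:T, f:T. ✓
— 6 worlds.

4 and 6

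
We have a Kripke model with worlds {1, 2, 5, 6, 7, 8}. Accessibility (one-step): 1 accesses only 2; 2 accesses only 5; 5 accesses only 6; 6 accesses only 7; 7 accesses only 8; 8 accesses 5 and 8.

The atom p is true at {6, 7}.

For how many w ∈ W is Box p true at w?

1: successors {2}; p there: 2:F. ✗
2: successors {5}; p there: 5:F. ✗
5: successors {6}; p there: 6:T. ✓
6: successors {7}; p there: 7:T. ✓
7: successors {8}; p there: 8:F. ✗
8: successors {5, 8}; p there: 5:F, 8:F. ✗
Satisfying worlds: {5, 6}.

2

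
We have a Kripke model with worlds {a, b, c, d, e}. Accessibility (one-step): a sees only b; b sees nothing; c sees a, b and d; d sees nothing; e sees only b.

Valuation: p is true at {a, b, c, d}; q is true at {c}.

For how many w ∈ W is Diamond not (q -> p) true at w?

a: successors {b}; not (q -> p) there: b:F. ✗
b: no successors, so Diamond not (q -> p) fails. ✗
c: successors {a, b, d}; not (q -> p) there: a:F, b:F, d:F. ✗
d: no successors, so Diamond not (q -> p) fails. ✗
e: successors {b}; not (q -> p) there: b:F. ✗
Satisfying worlds: ∅.

0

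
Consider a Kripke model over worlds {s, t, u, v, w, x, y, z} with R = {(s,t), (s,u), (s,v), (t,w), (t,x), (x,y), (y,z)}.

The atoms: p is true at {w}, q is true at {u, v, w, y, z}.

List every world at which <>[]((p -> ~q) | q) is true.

s: successors {t, u, v}; []((p -> ~q) | q) there: t:T, u:T, v:T. ✓
t: successors {w, x}; []((p -> ~q) | q) there: w:T, x:T. ✓
u: no successors, so <>[]((p -> ~q) | q) fails. ✗
v: no successors, so <>[]((p -> ~q) | q) fails. ✗
w: no successors, so <>[]((p -> ~q) | q) fails. ✗
x: successors {y}; []((p -> ~q) | q) there: y:T. ✓
y: successors {z}; []((p -> ~q) | q) there: z:T. ✓
z: no successors, so <>[]((p -> ~q) | q) fails. ✗

{s, t, x, y}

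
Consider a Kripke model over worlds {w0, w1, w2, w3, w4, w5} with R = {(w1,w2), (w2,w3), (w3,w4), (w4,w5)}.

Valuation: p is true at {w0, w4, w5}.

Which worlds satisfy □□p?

{w0, w2, w3, w4, w5}

w0: no successors, so □□p holds vacuously. ✓
w1: successors {w2}; □p there: w2:F. ✗
w2: successors {w3}; □p there: w3:T. ✓
w3: successors {w4}; □p there: w4:T. ✓
w4: successors {w5}; □p there: w5:T. ✓
w5: no successors, so □□p holds vacuously. ✓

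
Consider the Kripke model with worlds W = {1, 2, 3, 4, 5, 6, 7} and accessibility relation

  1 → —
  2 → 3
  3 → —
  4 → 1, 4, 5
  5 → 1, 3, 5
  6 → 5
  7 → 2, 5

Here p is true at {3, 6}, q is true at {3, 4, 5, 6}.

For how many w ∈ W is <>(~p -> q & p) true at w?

2

1: no successors, so <>(~p -> q & p) fails. ✗
2: successors {3}; ~p -> q & p there: 3:T. ✓
3: no successors, so <>(~p -> q & p) fails. ✗
4: successors {1, 4, 5}; ~p -> q & p there: 1:F, 4:F, 5:F. ✗
5: successors {1, 3, 5}; ~p -> q & p there: 1:F, 3:T, 5:F. ✓
6: successors {5}; ~p -> q & p there: 5:F. ✗
7: successors {2, 5}; ~p -> q & p there: 2:F, 5:F. ✗
Satisfying worlds: {2, 5}.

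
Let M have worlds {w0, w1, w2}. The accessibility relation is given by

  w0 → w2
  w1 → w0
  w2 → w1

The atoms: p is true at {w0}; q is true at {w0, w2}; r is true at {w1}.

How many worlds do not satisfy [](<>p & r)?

w0: successors {w2}; <>p & r there: w2:F. ✗
w1: successors {w0}; <>p & r there: w0:F. ✗
w2: successors {w1}; <>p & r there: w1:T. ✓
Satisfying worlds: {w2}.
So [](<>p & r) fails at the other 2 worlds.

2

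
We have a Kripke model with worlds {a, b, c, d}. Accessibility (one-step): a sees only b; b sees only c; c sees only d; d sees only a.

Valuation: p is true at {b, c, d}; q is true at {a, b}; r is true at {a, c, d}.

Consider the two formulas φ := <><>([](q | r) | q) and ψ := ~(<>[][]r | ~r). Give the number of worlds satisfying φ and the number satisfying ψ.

For <><>([](q | r) | q):
a: successors {b}; <>([](q | r) | q) there: b:T. ✓
b: successors {c}; <>([](q | r) | q) there: c:T. ✓
c: successors {d}; <>([](q | r) | q) there: d:T. ✓
d: successors {a}; <>([](q | r) | q) there: a:T. ✓
— 4 worlds.
For ~(<>[][]r | ~r):
a: <>[][]r | ~r is T. ✗
b: <>[][]r | ~r is T. ✗
c: <>[][]r | ~r is F. ✓
d: <>[][]r | ~r is T. ✗
— 1 world.

4 and 1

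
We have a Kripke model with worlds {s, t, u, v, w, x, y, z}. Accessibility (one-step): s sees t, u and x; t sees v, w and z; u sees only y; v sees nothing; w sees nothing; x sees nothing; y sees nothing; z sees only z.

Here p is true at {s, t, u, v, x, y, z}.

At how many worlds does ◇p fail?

4

s: successors {t, u, x}; p there: t:T, u:T, x:T. ✓
t: successors {v, w, z}; p there: v:T, w:F, z:T. ✓
u: successors {y}; p there: y:T. ✓
v: no successors, so ◇p fails. ✗
w: no successors, so ◇p fails. ✗
x: no successors, so ◇p fails. ✗
y: no successors, so ◇p fails. ✗
z: successors {z}; p there: z:T. ✓
Satisfying worlds: {s, t, u, z}.
So ◇p fails at the other 4 worlds.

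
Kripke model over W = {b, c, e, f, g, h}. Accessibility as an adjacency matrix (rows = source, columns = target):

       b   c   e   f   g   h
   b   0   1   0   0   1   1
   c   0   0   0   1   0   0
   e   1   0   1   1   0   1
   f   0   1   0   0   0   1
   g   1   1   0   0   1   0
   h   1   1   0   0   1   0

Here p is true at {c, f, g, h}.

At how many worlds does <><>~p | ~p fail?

1

b: <><>~p is T, ~p is T. ✓
c: <><>~p is F, ~p is F. ✗
e: <><>~p is T, ~p is T. ✓
f: <><>~p is T, ~p is F. ✓
g: <><>~p is T, ~p is F. ✓
h: <><>~p is T, ~p is F. ✓
Satisfying worlds: {b, e, f, g, h}.
So <><>~p | ~p fails at the other 1 world.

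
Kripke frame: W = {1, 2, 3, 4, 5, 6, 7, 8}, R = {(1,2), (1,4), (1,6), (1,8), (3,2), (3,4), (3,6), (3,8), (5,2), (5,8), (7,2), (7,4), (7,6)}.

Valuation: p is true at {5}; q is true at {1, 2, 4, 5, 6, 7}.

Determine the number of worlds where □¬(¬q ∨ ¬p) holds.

4

1: successors {2, 4, 6, 8}; ¬(¬q ∨ ¬p) there: 2:F, 4:F, 6:F, 8:F. ✗
2: no successors, so □¬(¬q ∨ ¬p) holds vacuously. ✓
3: successors {2, 4, 6, 8}; ¬(¬q ∨ ¬p) there: 2:F, 4:F, 6:F, 8:F. ✗
4: no successors, so □¬(¬q ∨ ¬p) holds vacuously. ✓
5: successors {2, 8}; ¬(¬q ∨ ¬p) there: 2:F, 8:F. ✗
6: no successors, so □¬(¬q ∨ ¬p) holds vacuously. ✓
7: successors {2, 4, 6}; ¬(¬q ∨ ¬p) there: 2:F, 4:F, 6:F. ✗
8: no successors, so □¬(¬q ∨ ¬p) holds vacuously. ✓
Satisfying worlds: {2, 4, 6, 8}.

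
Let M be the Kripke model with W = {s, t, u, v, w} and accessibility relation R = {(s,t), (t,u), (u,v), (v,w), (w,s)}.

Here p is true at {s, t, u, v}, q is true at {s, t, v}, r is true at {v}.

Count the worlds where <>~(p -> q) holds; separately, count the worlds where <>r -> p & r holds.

1 and 4

For <>~(p -> q):
s: successors {t}; ~(p -> q) there: t:F. ✗
t: successors {u}; ~(p -> q) there: u:T. ✓
u: successors {v}; ~(p -> q) there: v:F. ✗
v: successors {w}; ~(p -> q) there: w:F. ✗
w: successors {s}; ~(p -> q) there: s:F. ✗
— 1 world.
For <>r -> p & r:
s: <>r is F, p & r is F. ✓
t: <>r is F, p & r is F. ✓
u: <>r is T, p & r is F. ✗
v: <>r is F, p & r is T. ✓
w: <>r is F, p & r is F. ✓
— 4 worlds.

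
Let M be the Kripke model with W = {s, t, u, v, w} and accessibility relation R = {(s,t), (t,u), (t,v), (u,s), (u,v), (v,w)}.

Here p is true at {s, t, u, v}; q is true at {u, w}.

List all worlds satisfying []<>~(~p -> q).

s: successors {t}; <>~(~p -> q) there: t:F. ✗
t: successors {u, v}; <>~(~p -> q) there: u:F, v:F. ✗
u: successors {s, v}; <>~(~p -> q) there: s:F, v:F. ✗
v: successors {w}; <>~(~p -> q) there: w:F. ✗
w: no successors, so []<>~(~p -> q) holds vacuously. ✓

{w}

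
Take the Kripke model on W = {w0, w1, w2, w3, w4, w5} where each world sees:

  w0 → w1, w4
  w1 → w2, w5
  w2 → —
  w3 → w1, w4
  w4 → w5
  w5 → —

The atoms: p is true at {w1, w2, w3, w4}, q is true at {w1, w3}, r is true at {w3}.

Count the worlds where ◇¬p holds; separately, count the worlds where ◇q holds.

2 and 2

For ◇¬p:
w0: successors {w1, w4}; ¬p there: w1:F, w4:F. ✗
w1: successors {w2, w5}; ¬p there: w2:F, w5:T. ✓
w2: no successors, so ◇¬p fails. ✗
w3: successors {w1, w4}; ¬p there: w1:F, w4:F. ✗
w4: successors {w5}; ¬p there: w5:T. ✓
w5: no successors, so ◇¬p fails. ✗
— 2 worlds.
For ◇q:
w0: successors {w1, w4}; q there: w1:T, w4:F. ✓
w1: successors {w2, w5}; q there: w2:F, w5:F. ✗
w2: no successors, so ◇q fails. ✗
w3: successors {w1, w4}; q there: w1:T, w4:F. ✓
w4: successors {w5}; q there: w5:F. ✗
w5: no successors, so ◇q fails. ✗
— 2 worlds.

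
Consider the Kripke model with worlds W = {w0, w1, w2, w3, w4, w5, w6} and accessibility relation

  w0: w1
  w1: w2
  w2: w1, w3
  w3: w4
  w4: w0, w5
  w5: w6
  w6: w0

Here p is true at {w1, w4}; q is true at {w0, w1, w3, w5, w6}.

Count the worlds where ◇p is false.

w0: successors {w1}; p there: w1:T. ✓
w1: successors {w2}; p there: w2:F. ✗
w2: successors {w1, w3}; p there: w1:T, w3:F. ✓
w3: successors {w4}; p there: w4:T. ✓
w4: successors {w0, w5}; p there: w0:F, w5:F. ✗
w5: successors {w6}; p there: w6:F. ✗
w6: successors {w0}; p there: w0:F. ✗
Satisfying worlds: {w0, w2, w3}.
So ◇p fails at the other 4 worlds.

4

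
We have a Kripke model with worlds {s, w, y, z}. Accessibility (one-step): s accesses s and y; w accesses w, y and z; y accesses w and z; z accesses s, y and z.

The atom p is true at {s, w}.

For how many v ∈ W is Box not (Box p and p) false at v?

0

s: successors {s, y}; not (Box p and p) there: s:T, y:T. ✓
w: successors {w, y, z}; not (Box p and p) there: w:T, y:T, z:T. ✓
y: successors {w, z}; not (Box p and p) there: w:T, z:T. ✓
z: successors {s, y, z}; not (Box p and p) there: s:T, y:T, z:T. ✓
Satisfying worlds: {s, w, y, z}.
So Box not (Box p and p) fails at the other 0 worlds.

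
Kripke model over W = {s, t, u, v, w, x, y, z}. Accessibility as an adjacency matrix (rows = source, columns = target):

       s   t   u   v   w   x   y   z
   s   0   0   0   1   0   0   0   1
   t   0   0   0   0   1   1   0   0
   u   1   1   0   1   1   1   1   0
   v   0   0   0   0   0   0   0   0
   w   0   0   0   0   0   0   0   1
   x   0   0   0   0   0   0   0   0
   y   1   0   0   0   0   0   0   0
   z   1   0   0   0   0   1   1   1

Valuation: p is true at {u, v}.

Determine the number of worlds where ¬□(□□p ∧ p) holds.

s: □(□□p ∧ p) is F. ✓
t: □(□□p ∧ p) is F. ✓
u: □(□□p ∧ p) is F. ✓
v: □(□□p ∧ p) is T. ✗
w: □(□□p ∧ p) is F. ✓
x: □(□□p ∧ p) is T. ✗
y: □(□□p ∧ p) is F. ✓
z: □(□□p ∧ p) is F. ✓
Satisfying worlds: {s, t, u, w, y, z}.

6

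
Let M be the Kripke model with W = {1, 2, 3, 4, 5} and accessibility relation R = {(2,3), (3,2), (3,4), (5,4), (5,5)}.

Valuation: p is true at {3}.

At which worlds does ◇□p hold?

{3, 5}

1: no successors, so ◇□p fails. ✗
2: successors {3}; □p there: 3:F. ✗
3: successors {2, 4}; □p there: 2:T, 4:T. ✓
4: no successors, so ◇□p fails. ✗
5: successors {4, 5}; □p there: 4:T, 5:F. ✓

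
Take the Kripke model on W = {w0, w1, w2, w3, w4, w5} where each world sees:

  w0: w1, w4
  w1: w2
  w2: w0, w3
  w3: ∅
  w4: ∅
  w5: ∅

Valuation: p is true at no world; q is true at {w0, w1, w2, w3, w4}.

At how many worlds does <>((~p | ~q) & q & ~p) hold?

3

w0: successors {w1, w4}; (~p | ~q) & q & ~p there: w1:T, w4:T. ✓
w1: successors {w2}; (~p | ~q) & q & ~p there: w2:T. ✓
w2: successors {w0, w3}; (~p | ~q) & q & ~p there: w0:T, w3:T. ✓
w3: no successors, so <>((~p | ~q) & q & ~p) fails. ✗
w4: no successors, so <>((~p | ~q) & q & ~p) fails. ✗
w5: no successors, so <>((~p | ~q) & q & ~p) fails. ✗
Satisfying worlds: {w0, w1, w2}.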